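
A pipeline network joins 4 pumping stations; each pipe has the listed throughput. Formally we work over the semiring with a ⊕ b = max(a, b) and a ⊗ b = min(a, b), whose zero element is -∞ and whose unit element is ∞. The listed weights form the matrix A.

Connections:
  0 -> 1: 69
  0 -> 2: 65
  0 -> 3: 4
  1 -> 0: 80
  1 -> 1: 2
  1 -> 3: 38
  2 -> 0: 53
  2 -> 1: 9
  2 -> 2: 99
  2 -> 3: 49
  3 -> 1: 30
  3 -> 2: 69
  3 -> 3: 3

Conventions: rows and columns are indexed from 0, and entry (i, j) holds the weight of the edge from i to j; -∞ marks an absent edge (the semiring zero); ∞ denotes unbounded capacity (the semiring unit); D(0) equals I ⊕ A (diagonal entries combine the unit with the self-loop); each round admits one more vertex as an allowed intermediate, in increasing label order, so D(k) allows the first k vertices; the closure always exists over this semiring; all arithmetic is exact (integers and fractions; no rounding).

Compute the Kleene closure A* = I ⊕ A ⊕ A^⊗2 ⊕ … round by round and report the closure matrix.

D(0):
  [∞, 69, 65, 4]
  [80, ∞, -∞, 38]
  [53, 9, ∞, 49]
  [-∞, 30, 69, ∞]
D(1):
  [∞, 69, 65, 4]
  [80, ∞, 65, 38]
  [53, 53, ∞, 49]
  [-∞, 30, 69, ∞]
D(2):
  [∞, 69, 65, 38]
  [80, ∞, 65, 38]
  [53, 53, ∞, 49]
  [30, 30, 69, ∞]
D(3):
  [∞, 69, 65, 49]
  [80, ∞, 65, 49]
  [53, 53, ∞, 49]
  [53, 53, 69, ∞]
D(4):
  [∞, 69, 65, 49]
  [80, ∞, 65, 49]
  [53, 53, ∞, 49]
  [53, 53, 69, ∞]
Answer: A* = [[∞, 69, 65, 49], [80, ∞, 65, 49], [53, 53, ∞, 49], [53, 53, 69, ∞]]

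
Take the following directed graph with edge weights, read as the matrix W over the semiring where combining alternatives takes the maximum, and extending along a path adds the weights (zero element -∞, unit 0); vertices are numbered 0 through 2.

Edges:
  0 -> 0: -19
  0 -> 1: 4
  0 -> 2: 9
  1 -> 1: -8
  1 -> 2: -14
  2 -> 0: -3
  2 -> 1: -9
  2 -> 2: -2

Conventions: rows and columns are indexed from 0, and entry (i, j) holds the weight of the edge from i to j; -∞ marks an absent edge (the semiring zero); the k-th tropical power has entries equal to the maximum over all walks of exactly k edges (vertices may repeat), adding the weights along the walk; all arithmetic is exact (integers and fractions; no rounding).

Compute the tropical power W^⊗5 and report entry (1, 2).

W^⊗2:
  [6, 0, 7]
  [-17, -16, -16]
  [-5, 1, 6]
W^⊗3:
  [4, 10, 15]
  [-19, -13, -8]
  [3, -1, 4]
W^⊗4:
  [12, 8, 13]
  [-11, -15, -10]
  [1, 7, 12]
W^⊗5:
  [10, 16, 21]
  [-13, -7, -2]
  [9, 5, 10]
Key observation: the optimum is the walk 1->2->0->2->0->2, with weight (-14) + (-3) + 9 + (-3) + 9 = -2.
Optimal value attained by: walk 1->2->0->2->0->2.
Answer: (W^⊗5)[1][2] = -2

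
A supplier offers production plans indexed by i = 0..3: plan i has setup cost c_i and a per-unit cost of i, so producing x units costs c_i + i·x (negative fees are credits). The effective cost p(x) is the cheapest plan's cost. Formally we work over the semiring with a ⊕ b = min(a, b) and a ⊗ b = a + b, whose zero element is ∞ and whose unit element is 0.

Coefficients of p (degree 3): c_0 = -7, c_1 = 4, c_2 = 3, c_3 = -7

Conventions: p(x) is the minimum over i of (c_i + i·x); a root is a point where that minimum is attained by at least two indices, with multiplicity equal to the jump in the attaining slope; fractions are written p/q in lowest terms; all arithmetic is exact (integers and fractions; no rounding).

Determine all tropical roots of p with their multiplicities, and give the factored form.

hull edge (i=0, c=-7) to (i=3, c=-7): slope 0, span 3
Factored form: p(x) = -7 ⊗ (x ⊕ 0) ⊗ (x ⊕ 0) ⊗ (x ⊕ 0)
Answer: roots = 0 (mult 3)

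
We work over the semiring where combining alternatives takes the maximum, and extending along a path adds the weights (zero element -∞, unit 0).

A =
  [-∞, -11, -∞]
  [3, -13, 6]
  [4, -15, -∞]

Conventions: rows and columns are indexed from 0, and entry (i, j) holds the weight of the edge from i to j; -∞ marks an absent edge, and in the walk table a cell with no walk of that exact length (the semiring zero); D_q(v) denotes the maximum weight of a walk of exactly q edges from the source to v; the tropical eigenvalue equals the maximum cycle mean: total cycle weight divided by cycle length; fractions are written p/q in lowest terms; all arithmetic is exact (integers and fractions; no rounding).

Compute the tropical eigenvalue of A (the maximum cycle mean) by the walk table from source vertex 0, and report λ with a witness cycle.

q=0: [0, -∞, -∞]
q=1: [-∞, -11, -∞]
q=2: [-8, -24, -5]
q=3: [-1, -19, -18]
Optimal cycle mean attained by: cycle 0->1->2->0, total (-11) + 6 + 4, length 3.
Answer: λ = -1/3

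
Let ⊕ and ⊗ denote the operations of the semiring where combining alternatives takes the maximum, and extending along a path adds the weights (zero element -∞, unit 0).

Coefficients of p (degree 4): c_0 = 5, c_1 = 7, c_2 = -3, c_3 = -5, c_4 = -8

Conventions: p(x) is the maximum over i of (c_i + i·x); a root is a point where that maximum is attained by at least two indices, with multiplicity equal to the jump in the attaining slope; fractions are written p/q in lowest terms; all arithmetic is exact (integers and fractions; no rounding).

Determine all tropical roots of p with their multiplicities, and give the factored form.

hull edge (i=0, c=5) to (i=1, c=7): slope 2, span 1
hull edge (i=1, c=7) to (i=4, c=-8): slope -5, span 3
Factored form: p(x) = -8 ⊗ (x ⊕ (-2)) ⊗ (x ⊕ 5) ⊗ (x ⊕ 5) ⊗ (x ⊕ 5)
Answer: roots = -2 (mult 1), 5 (mult 3)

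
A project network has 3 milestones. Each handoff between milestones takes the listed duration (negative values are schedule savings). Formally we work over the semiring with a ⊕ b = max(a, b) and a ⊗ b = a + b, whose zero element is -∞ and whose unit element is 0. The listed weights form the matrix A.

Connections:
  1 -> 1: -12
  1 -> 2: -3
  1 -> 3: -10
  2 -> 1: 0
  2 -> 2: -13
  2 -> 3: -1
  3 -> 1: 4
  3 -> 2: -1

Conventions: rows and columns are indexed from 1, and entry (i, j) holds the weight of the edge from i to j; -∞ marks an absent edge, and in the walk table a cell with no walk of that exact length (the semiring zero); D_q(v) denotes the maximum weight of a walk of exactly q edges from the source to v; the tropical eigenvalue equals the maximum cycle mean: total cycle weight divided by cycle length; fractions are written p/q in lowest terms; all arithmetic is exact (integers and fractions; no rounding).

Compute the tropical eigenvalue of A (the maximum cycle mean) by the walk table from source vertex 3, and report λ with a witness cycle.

q=0: [-∞, -∞, 0]
q=1: [4, -1, -∞]
q=2: [-1, 1, -2]
q=3: [2, -3, 0]
Optimal cycle mean attained by: cycle 1->2->3->1, total (-3) + (-1) + 4, length 3.
Answer: λ = 0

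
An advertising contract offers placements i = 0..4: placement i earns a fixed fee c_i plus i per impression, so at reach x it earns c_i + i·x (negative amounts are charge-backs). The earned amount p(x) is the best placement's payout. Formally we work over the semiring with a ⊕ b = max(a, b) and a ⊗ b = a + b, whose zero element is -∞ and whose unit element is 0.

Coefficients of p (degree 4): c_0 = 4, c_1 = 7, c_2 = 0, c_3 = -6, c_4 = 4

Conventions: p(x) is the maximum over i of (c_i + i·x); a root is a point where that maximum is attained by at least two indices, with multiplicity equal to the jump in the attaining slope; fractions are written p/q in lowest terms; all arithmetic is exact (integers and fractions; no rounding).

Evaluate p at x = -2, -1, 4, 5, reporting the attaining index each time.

p(-2) = max(4+0·(-2)=4, 7+1·(-2)=5, 0+2·(-2)=-4, -6+3·(-2)=-12, 4+4·(-2)=-4) = 5 (attained by i=1)
p(-1) = max(4+0·(-1)=4, 7+1·(-1)=6, 0+2·(-1)=-2, -6+3·(-1)=-9, 4+4·(-1)=0) = 6 (attained by i=1)
p(4) = max(4+0·4=4, 7+1·4=11, 0+2·4=8, -6+3·4=6, 4+4·4=20) = 20 (attained by i=4)
p(5) = max(4+0·5=4, 7+1·5=12, 0+2·5=10, -6+3·5=9, 4+4·5=24) = 24 (attained by i=4)
Answer: p(-2) = 5; p(-1) = 6; p(4) = 20; p(5) = 24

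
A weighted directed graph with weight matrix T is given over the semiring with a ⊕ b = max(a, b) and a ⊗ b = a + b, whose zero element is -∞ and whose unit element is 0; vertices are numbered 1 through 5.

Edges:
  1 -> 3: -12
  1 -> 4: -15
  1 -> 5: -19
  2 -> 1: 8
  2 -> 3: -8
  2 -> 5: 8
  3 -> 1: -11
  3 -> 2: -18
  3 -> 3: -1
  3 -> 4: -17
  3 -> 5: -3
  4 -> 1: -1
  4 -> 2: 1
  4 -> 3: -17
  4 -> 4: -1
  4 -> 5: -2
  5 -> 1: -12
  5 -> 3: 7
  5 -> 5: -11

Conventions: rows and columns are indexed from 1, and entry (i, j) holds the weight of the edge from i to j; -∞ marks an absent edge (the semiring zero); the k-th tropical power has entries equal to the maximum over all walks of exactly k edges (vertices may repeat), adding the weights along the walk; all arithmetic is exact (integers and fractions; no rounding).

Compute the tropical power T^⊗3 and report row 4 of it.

T^⊗2:
  [-16, -14, -12, -16, -15]
  [-4, -26, 15, -7, -3]
  [-10, -16, 4, -18, -4]
  [9, 0, 5, -2, 9]
  [-4, -11, 6, -10, 4]
T^⊗3:
  [-6, -15, -8, -17, -6]
  [4, -3, 14, -2, 12]
  [-7, -14, 3, -13, 1]
  [8, -1, 16, -3, 8]
  [-3, -9, 11, -11, 3]
Answer: row 4 of T^⊗3 = [8, -1, 16, -3, 8]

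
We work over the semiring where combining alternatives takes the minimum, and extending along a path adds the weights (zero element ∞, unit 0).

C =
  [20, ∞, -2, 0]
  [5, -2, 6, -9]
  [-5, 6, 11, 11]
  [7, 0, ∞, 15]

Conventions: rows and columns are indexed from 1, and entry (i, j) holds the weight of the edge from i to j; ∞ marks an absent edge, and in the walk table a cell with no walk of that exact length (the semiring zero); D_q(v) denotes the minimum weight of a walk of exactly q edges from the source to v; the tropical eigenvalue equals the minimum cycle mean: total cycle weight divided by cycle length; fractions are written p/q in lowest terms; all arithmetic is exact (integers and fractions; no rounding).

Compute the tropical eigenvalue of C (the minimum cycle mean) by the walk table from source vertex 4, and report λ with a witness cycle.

q=0: [∞, ∞, ∞, 0]
q=1: [7, 0, ∞, 15]
q=2: [5, -2, 5, -9]
q=3: [-2, -9, 3, -11]
q=4: [-4, -11, -4, -18]
Optimal cycle mean attained by: cycle 2->4->2, total (-9) + 0, length 2.
Answer: λ = -9/2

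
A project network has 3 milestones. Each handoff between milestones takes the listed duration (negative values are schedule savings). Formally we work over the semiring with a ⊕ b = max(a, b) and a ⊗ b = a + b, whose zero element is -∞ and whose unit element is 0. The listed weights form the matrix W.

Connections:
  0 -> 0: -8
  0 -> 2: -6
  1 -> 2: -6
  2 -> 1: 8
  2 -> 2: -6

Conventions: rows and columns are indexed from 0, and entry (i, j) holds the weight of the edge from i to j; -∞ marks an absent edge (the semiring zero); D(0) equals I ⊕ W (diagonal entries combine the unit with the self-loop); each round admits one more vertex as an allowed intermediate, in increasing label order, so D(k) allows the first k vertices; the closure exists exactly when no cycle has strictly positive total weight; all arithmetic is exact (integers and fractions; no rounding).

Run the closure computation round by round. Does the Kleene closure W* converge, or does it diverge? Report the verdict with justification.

D(0):
  [0, -∞, -6]
  [-∞, 0, -6]
  [-∞, 8, 0]
D(1):
  [0, -∞, -6]
  [-∞, 0, -6]
  [-∞, 8, 0]
Detection: at round 2, diagonal entry (2, 2) turns strictly positive.
Key observation: the cycle 2->1->2 has total weight 8 + (-6), which is strictly positive.
Answer: DIVERGES — positive cycle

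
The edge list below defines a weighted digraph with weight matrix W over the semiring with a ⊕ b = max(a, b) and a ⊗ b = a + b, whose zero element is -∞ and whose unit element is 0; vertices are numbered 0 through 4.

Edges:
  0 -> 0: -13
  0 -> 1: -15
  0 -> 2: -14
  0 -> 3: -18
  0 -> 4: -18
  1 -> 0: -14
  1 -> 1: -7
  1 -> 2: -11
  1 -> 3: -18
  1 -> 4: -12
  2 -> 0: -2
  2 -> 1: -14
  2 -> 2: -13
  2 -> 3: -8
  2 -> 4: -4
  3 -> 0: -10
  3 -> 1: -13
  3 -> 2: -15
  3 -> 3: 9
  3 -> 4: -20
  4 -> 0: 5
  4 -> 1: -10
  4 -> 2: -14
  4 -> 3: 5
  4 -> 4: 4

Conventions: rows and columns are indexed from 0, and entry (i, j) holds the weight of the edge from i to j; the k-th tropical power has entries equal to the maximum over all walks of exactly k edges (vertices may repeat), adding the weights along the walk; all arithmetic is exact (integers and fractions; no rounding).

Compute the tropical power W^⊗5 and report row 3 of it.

W^⊗2:
  [-13, -22, -26, -9, -14]
  [-7, -14, -18, -7, -8]
  [1, -14, -16, 1, 0]
  [-1, -4, -6, 18, -11]
  [9, -6, -9, 14, 8]
W^⊗3:
  [-9, -22, -24, 0, -10]
  [-3, -18, -21, 2, -4]
  [5, -10, -13, 10, 4]
  [8, 5, 3, 27, -2]
  [13, 1, -1, 23, 12]
W^⊗4:
  [-5, -13, -15, 9, -6]
  [1, -11, -13, 11, 0]
  [9, -3, -5, 19, 8]
  [17, 14, 12, 36, 7]
  [17, 10, 8, 32, 16]
W^⊗5:
  [-1, -4, -6, 18, -2]
  [5, -2, -4, 20, 4]
  [13, 6, 4, 28, 12]
  [26, 23, 21, 45, 16]
  [22, 19, 17, 41, 20]
Answer: row 3 of W^⊗5 = [26, 23, 21, 45, 16]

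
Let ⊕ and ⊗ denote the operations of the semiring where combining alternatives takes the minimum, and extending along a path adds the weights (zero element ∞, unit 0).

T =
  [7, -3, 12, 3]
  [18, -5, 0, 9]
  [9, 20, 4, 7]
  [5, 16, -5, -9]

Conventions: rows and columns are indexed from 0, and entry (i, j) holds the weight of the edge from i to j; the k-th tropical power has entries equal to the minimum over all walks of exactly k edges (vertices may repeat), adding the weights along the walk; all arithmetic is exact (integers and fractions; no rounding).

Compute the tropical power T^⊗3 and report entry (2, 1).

T^⊗2:
  [8, -8, -3, -6]
  [9, -10, -5, 0]
  [12, 6, 2, -2]
  [-4, 2, -14, -18]
T^⊗3:
  [-1, -13, -11, -15]
  [4, -15, -10, -9]
  [3, 1, -7, -11]
  [-13, -7, -23, -27]
Key observation: the optimum is the walk 2->0->1->1, with weight 9 + (-3) + (-5) = 1.
Optimal value attained by: walk 2->0->1->1.
Answer: (T^⊗3)[2][1] = 1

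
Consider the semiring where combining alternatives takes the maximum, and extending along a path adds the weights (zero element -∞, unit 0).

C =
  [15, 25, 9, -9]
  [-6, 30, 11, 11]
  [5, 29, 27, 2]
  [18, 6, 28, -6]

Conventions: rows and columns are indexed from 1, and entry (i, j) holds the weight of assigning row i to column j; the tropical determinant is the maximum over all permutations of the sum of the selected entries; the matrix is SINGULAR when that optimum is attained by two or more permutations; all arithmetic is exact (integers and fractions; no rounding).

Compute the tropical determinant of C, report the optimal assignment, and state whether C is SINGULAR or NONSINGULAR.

σ = (1, 2, 3, 4): 15 + 30 + 27 + (-6) = 66
σ = (1, 2, 4, 3): 15 + 30 + 2 + 28 = 75
σ = (1, 3, 2, 4): 15 + 11 + 29 + (-6) = 49
σ = (1, 3, 4, 2): 15 + 11 + 2 + 6 = 34
σ = (1, 4, 2, 3): 15 + 11 + 29 + 28 = 83
σ = (1, 4, 3, 2): 15 + 11 + 27 + 6 = 59
σ = (2, 1, 3, 4): 25 + (-6) + 27 + (-6) = 40
σ = (2, 1, 4, 3): 25 + (-6) + 2 + 28 = 49
σ = (2, 3, 1, 4): 25 + 11 + 5 + (-6) = 35
σ = (2, 3, 4, 1): 25 + 11 + 2 + 18 = 56
σ = (2, 4, 1, 3): 25 + 11 + 5 + 28 = 69
σ = (2, 4, 3, 1): 25 + 11 + 27 + 18 = 81
σ = (3, 1, 2, 4): 9 + (-6) + 29 + (-6) = 26
σ = (3, 1, 4, 2): 9 + (-6) + 2 + 6 = 11
σ = (3, 2, 1, 4): 9 + 30 + 5 + (-6) = 38
σ = (3, 2, 4, 1): 9 + 30 + 2 + 18 = 59
σ = (3, 4, 1, 2): 9 + 11 + 5 + 6 = 31
σ = (3, 4, 2, 1): 9 + 11 + 29 + 18 = 67
σ = (4, 1, 2, 3): (-9) + (-6) + 29 + 28 = 42
σ = (4, 1, 3, 2): (-9) + (-6) + 27 + 6 = 18
σ = (4, 2, 1, 3): (-9) + 30 + 5 + 28 = 54
σ = (4, 2, 3, 1): (-9) + 30 + 27 + 18 = 66
σ = (4, 3, 1, 2): (-9) + 11 + 5 + 6 = 13
σ = (4, 3, 2, 1): (-9) + 11 + 29 + 18 = 49
Optimal value attained by: σ = (1, 4, 2, 3).
Answer: det⊕(C) = 83; verdict: NONSINGULAR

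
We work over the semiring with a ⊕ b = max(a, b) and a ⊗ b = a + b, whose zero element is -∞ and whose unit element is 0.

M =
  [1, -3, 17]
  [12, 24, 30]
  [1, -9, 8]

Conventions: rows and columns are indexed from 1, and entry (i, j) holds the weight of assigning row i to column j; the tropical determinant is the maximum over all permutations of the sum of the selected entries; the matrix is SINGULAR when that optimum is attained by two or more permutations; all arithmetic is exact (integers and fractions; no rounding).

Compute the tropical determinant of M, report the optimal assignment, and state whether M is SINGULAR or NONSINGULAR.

σ = (1, 2, 3): 1 + 24 + 8 = 33
σ = (1, 3, 2): 1 + 30 + (-9) = 22
σ = (2, 1, 3): (-3) + 12 + 8 = 17
σ = (2, 3, 1): (-3) + 30 + 1 = 28
σ = (3, 1, 2): 17 + 12 + (-9) = 20
σ = (3, 2, 1): 17 + 24 + 1 = 42
Optimal value attained by: σ = (3, 2, 1).
Answer: det⊕(M) = 42; verdict: NONSINGULAR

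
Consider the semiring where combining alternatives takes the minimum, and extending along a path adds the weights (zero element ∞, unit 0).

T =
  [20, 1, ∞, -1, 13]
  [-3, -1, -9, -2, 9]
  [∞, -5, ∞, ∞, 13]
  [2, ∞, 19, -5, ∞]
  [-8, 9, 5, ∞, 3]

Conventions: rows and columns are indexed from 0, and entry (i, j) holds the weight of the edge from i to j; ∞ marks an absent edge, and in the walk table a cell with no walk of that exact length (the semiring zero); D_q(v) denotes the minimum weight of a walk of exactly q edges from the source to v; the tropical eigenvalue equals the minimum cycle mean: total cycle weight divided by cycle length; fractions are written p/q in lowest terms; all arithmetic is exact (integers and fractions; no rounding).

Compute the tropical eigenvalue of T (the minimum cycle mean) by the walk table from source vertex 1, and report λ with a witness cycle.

q=0: [∞, 0, ∞, ∞, ∞]
q=1: [-3, -1, -9, -2, 9]
q=2: [-4, -14, -10, -7, 4]
q=3: [-17, -15, -23, -16, -5]
q=4: [-18, -28, -24, -21, -10]
q=5: [-31, -29, -37, -30, -19]
Optimal cycle mean attained by: cycle 1->2->1, total (-9) + (-5), length 2.
Answer: λ = -7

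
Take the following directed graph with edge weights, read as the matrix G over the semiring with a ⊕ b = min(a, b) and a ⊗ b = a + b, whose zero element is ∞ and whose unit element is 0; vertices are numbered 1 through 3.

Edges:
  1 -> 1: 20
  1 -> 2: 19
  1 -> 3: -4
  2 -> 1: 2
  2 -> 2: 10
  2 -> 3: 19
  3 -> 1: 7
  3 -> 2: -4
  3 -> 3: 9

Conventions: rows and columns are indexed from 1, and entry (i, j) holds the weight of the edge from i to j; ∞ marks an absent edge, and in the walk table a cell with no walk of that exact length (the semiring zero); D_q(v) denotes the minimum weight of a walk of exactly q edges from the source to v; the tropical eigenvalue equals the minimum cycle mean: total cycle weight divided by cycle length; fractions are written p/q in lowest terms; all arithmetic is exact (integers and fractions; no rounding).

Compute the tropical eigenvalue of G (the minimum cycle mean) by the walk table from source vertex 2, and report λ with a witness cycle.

q=0: [∞, 0, ∞]
q=1: [2, 10, 19]
q=2: [12, 15, -2]
q=3: [5, -6, 7]
Optimal cycle mean attained by: cycle 1->3->2->1, total (-4) + (-4) + 2, length 3.
Answer: λ = -2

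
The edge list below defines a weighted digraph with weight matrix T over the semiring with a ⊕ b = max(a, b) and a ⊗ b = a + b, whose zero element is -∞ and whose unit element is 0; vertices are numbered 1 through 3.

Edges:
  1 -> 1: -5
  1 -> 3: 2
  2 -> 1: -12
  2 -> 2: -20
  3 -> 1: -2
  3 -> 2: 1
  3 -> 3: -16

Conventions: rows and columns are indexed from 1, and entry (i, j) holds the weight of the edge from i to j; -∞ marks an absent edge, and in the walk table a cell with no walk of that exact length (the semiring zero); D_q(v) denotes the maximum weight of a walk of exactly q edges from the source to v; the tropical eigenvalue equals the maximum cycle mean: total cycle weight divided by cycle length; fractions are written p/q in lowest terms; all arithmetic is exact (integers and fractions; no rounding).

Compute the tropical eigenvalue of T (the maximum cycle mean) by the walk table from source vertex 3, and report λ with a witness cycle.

q=0: [-∞, -∞, 0]
q=1: [-2, 1, -16]
q=2: [-7, -15, 0]
q=3: [-2, 1, -5]
Optimal cycle mean attained by: cycle 1->3->1, total 2 + (-2), length 2.
Answer: λ = 0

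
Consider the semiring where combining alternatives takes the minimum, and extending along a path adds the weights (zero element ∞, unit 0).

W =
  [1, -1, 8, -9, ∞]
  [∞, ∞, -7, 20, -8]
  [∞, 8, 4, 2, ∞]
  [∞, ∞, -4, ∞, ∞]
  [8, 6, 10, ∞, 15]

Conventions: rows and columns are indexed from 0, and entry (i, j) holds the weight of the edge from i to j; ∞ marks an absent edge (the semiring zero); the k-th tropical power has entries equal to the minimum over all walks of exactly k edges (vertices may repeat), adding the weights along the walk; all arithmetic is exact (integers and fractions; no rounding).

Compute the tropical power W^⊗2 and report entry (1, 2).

W^⊗2:
  [2, 0, -13, -8, -9]
  [0, -2, -3, -5, 7]
  [∞, 12, -2, 6, 0]
  [∞, 4, 0, -2, ∞]
  [9, 7, -1, -1, -2]
Key observation: the optimum is the walk 1->2->2, with weight (-7) + 4 = -3.
Optimal value attained by: walk 1->2->2.
Answer: (W^⊗2)[1][2] = -3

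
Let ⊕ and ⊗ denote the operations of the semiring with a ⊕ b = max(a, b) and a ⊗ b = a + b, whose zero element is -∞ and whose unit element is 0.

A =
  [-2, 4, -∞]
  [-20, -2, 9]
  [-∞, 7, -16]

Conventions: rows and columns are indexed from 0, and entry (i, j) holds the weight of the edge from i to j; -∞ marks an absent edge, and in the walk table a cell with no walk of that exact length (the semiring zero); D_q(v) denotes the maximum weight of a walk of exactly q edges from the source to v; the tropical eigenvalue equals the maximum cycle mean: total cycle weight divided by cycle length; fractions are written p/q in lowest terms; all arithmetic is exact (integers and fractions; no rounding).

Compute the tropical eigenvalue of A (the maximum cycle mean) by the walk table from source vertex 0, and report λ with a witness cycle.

q=0: [0, -∞, -∞]
q=1: [-2, 4, -∞]
q=2: [-4, 2, 13]
q=3: [-6, 20, 11]
Optimal cycle mean attained by: cycle 1->2->1, total 9 + 7, length 2.
Answer: λ = 8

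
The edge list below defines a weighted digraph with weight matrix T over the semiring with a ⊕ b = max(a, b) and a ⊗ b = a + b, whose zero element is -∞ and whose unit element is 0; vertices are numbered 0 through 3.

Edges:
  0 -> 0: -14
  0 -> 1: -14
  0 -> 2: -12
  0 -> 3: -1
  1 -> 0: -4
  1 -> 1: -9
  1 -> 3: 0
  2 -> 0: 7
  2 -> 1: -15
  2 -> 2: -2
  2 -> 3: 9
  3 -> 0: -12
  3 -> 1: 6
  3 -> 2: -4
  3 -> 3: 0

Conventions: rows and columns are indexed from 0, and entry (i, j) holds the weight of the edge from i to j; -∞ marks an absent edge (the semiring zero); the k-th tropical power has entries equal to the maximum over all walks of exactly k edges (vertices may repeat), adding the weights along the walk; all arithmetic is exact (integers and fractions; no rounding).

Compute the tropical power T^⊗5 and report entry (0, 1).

T^⊗2:
  [-5, 5, -5, -1]
  [-12, 6, -4, 0]
  [5, 15, 5, 9]
  [3, 6, -4, 6]
T^⊗3:
  [2, 5, -5, 5]
  [3, 6, -4, 6]
  [12, 15, 5, 15]
  [3, 12, 2, 6]
T^⊗4:
  [2, 11, 1, 5]
  [3, 12, 2, 6]
  [12, 21, 11, 15]
  [9, 12, 2, 12]
T^⊗5:
  [8, 11, 1, 11]
  [9, 12, 2, 12]
  [18, 21, 11, 21]
  [9, 18, 8, 12]
Key observation: the optimum is the walk 0->3->1->3->3->1, with weight (-1) + 6 + 0 + 0 + 6 = 11.
Optimal value attained by: walk 0->3->1->3->3->1.
Answer: (T^⊗5)[0][1] = 11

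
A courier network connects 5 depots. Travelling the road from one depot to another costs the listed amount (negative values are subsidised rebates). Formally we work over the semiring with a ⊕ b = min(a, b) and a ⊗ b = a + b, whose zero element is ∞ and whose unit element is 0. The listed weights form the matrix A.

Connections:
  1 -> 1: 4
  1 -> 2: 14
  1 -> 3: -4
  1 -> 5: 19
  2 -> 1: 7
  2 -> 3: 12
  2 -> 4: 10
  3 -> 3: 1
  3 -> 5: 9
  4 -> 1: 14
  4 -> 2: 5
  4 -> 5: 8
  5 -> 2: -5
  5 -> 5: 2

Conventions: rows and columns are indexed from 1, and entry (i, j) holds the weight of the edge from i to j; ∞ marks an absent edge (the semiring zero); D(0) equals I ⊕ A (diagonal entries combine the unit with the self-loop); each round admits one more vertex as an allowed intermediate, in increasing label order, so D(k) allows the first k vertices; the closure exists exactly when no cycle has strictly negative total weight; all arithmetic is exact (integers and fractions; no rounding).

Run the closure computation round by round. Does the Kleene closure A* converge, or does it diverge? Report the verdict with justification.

D(0):
  [0, 14, -4, ∞, 19]
  [7, 0, 12, 10, ∞]
  [∞, ∞, 0, ∞, 9]
  [14, 5, ∞, 0, 8]
  [∞, -5, ∞, ∞, 0]
D(1):
  [0, 14, -4, ∞, 19]
  [7, 0, 3, 10, 26]
  [∞, ∞, 0, ∞, 9]
  [14, 5, 10, 0, 8]
  [∞, -5, ∞, ∞, 0]
D(2):
  [0, 14, -4, 24, 19]
  [7, 0, 3, 10, 26]
  [∞, ∞, 0, ∞, 9]
  [12, 5, 8, 0, 8]
  [2, -5, -2, 5, 0]
D(3):
  [0, 14, -4, 24, 5]
  [7, 0, 3, 10, 12]
  [∞, ∞, 0, ∞, 9]
  [12, 5, 8, 0, 8]
  [2, -5, -2, 5, 0]
D(4):
  [0, 14, -4, 24, 5]
  [7, 0, 3, 10, 12]
  [∞, ∞, 0, ∞, 9]
  [12, 5, 8, 0, 8]
  [2, -5, -2, 5, 0]
D(5):
  [0, 0, -4, 10, 5]
  [7, 0, 3, 10, 12]
  [11, 4, 0, 14, 9]
  [10, 3, 6, 0, 8]
  [2, -5, -2, 5, 0]
Key observation: every diagonal entry stays at the unit through all rounds, so no improving cycle exists.
Answer: CONVERGES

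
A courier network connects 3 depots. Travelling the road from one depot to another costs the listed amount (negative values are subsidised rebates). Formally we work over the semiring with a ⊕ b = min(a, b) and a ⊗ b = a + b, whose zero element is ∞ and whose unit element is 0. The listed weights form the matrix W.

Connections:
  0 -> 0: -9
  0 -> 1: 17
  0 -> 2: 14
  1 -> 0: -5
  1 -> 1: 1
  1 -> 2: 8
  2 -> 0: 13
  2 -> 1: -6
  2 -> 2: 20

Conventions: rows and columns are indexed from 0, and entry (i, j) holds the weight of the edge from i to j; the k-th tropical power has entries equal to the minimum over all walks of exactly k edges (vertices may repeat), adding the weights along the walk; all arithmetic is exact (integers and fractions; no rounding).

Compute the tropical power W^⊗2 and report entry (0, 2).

W^⊗2:
  [-18, 8, 5]
  [-14, 2, 9]
  [-11, -5, 2]
Key observation: the optimum is the walk 0->0->2, with weight (-9) + 14 = 5.
Optimal value attained by: walk 0->0->2.
Answer: (W^⊗2)[0][2] = 5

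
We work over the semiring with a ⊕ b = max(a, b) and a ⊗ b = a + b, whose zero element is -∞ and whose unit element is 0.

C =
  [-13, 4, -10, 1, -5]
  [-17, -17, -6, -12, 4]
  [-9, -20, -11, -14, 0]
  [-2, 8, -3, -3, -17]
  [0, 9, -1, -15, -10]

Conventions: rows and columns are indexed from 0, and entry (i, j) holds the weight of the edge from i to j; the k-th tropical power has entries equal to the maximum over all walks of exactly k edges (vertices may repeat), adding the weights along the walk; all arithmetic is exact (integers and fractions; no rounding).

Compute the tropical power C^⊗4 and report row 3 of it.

C^⊗2:
  [-1, 9, -2, -2, 8]
  [4, 13, 3, -11, -6]
  [0, 9, -1, -8, -10]
  [-5, 5, 2, -1, 12]
  [-8, 4, 3, 1, 13]
C^⊗3:
  [8, 17, 7, 0, 13]
  [-4, 8, 7, 5, 17]
  [-8, 4, 3, 1, 13]
  [12, 21, 11, -3, 9]
  [13, 22, 12, -2, 8]
C^⊗4:
  [13, 22, 12, 9, 21]
  [17, 26, 16, 2, 12]
  [13, 22, 12, -2, 8]
  [9, 18, 15, 13, 25]
  [8, 17, 16, 14, 26]
Answer: row 3 of C^⊗4 = [9, 18, 15, 13, 25]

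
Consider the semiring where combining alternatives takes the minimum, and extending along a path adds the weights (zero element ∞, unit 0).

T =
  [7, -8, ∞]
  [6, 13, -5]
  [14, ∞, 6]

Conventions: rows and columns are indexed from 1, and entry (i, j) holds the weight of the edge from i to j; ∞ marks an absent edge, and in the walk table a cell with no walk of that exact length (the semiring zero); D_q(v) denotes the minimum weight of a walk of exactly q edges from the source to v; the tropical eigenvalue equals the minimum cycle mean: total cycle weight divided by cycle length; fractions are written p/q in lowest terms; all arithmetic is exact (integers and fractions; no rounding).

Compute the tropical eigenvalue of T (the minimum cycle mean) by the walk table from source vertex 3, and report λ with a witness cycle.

q=0: [∞, ∞, 0]
q=1: [14, ∞, 6]
q=2: [20, 6, 12]
q=3: [12, 12, 1]
Optimal cycle mean attained by: cycle 1->2->1, total (-8) + 6, length 2.
Answer: λ = -1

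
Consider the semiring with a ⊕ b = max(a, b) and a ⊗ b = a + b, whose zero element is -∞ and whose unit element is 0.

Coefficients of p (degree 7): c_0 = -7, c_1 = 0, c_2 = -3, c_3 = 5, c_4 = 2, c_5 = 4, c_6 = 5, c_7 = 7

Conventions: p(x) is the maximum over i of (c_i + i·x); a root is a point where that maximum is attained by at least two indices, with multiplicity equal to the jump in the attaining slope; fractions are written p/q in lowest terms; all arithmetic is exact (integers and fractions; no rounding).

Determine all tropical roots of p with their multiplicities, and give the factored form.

hull edge (i=0, c=-7) to (i=1, c=0): slope 7, span 1
hull edge (i=1, c=0) to (i=3, c=5): slope 5/2, span 2
hull edge (i=3, c=5) to (i=7, c=7): slope 1/2, span 4
Factored form: p(x) = 7 ⊗ (x ⊕ (-7)) ⊗ (x ⊕ (-5/2)) ⊗ (x ⊕ (-5/2)) ⊗ (x ⊕ (-1/2)) ⊗ (x ⊕ (-1/2)) ⊗ (x ⊕ (-1/2)) ⊗ (x ⊕ (-1/2))
Answer: roots = -7 (mult 1), -5/2 (mult 2), -1/2 (mult 4)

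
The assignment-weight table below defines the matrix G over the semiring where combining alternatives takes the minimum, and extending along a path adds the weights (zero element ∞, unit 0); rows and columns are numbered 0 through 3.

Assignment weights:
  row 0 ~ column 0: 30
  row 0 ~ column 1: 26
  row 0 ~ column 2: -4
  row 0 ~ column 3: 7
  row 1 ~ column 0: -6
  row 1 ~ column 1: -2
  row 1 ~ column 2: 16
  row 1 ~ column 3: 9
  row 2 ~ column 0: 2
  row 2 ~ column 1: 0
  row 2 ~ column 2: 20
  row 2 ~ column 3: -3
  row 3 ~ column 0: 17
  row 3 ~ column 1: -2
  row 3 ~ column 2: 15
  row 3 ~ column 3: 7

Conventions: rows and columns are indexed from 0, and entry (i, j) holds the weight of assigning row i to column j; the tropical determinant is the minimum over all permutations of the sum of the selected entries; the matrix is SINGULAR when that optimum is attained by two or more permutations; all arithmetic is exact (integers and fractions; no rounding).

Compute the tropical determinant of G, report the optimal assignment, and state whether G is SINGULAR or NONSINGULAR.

σ = (0, 1, 2, 3): 30 + (-2) + 20 + 7 = 55
σ = (0, 1, 3, 2): 30 + (-2) + (-3) + 15 = 40
σ = (0, 2, 1, 3): 30 + 16 + 0 + 7 = 53
σ = (0, 2, 3, 1): 30 + 16 + (-3) + (-2) = 41
σ = (0, 3, 1, 2): 30 + 9 + 0 + 15 = 54
σ = (0, 3, 2, 1): 30 + 9 + 20 + (-2) = 57
σ = (1, 0, 2, 3): 26 + (-6) + 20 + 7 = 47
σ = (1, 0, 3, 2): 26 + (-6) + (-3) + 15 = 32
σ = (1, 2, 0, 3): 26 + 16 + 2 + 7 = 51
σ = (1, 2, 3, 0): 26 + 16 + (-3) + 17 = 56
σ = (1, 3, 0, 2): 26 + 9 + 2 + 15 = 52
σ = (1, 3, 2, 0): 26 + 9 + 20 + 17 = 72
σ = (2, 0, 1, 3): (-4) + (-6) + 0 + 7 = -3
σ = (2, 0, 3, 1): (-4) + (-6) + (-3) + (-2) = -15
σ = (2, 1, 0, 3): (-4) + (-2) + 2 + 7 = 3
σ = (2, 1, 3, 0): (-4) + (-2) + (-3) + 17 = 8
σ = (2, 3, 0, 1): (-4) + 9 + 2 + (-2) = 5
σ = (2, 3, 1, 0): (-4) + 9 + 0 + 17 = 22
σ = (3, 0, 1, 2): 7 + (-6) + 0 + 15 = 16
σ = (3, 0, 2, 1): 7 + (-6) + 20 + (-2) = 19
σ = (3, 1, 0, 2): 7 + (-2) + 2 + 15 = 22
σ = (3, 1, 2, 0): 7 + (-2) + 20 + 17 = 42
σ = (3, 2, 0, 1): 7 + 16 + 2 + (-2) = 23
σ = (3, 2, 1, 0): 7 + 16 + 0 + 17 = 40
Optimal value attained by: σ = (2, 0, 3, 1).
Answer: det⊕(G) = -15; verdict: NONSINGULAR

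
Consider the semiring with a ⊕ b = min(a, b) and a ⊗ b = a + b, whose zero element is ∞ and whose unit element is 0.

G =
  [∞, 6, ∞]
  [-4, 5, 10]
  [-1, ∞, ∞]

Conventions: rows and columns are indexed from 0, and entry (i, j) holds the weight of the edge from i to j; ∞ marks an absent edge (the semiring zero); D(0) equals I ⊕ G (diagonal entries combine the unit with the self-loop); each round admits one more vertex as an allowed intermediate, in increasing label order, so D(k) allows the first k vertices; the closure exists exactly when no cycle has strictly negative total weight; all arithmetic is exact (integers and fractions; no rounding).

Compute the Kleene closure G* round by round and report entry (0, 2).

D(0):
  [0, 6, ∞]
  [-4, 0, 10]
  [-1, ∞, 0]
D(1):
  [0, 6, ∞]
  [-4, 0, 10]
  [-1, 5, 0]
D(2):
  [0, 6, 16]
  [-4, 0, 10]
  [-1, 5, 0]
D(3):
  [0, 6, 16]
  [-4, 0, 10]
  [-1, 5, 0]
Answer: G*[0][2] = 16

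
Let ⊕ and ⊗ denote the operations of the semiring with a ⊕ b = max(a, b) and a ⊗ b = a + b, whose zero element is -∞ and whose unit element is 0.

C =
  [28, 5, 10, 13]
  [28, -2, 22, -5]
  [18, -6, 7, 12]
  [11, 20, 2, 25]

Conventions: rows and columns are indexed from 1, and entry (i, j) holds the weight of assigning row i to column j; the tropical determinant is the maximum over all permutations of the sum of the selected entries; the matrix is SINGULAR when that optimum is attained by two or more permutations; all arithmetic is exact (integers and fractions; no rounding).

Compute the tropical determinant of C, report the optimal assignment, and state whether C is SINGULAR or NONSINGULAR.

σ = (1, 2, 3, 4): 28 + (-2) + 7 + 25 = 58
σ = (1, 2, 4, 3): 28 + (-2) + 12 + 2 = 40
σ = (1, 3, 2, 4): 28 + 22 + (-6) + 25 = 69
σ = (1, 3, 4, 2): 28 + 22 + 12 + 20 = 82
σ = (1, 4, 2, 3): 28 + (-5) + (-6) + 2 = 19
σ = (1, 4, 3, 2): 28 + (-5) + 7 + 20 = 50
σ = (2, 1, 3, 4): 5 + 28 + 7 + 25 = 65
σ = (2, 1, 4, 3): 5 + 28 + 12 + 2 = 47
σ = (2, 3, 1, 4): 5 + 22 + 18 + 25 = 70
σ = (2, 3, 4, 1): 5 + 22 + 12 + 11 = 50
σ = (2, 4, 1, 3): 5 + (-5) + 18 + 2 = 20
σ = (2, 4, 3, 1): 5 + (-5) + 7 + 11 = 18
σ = (3, 1, 2, 4): 10 + 28 + (-6) + 25 = 57
σ = (3, 1, 4, 2): 10 + 28 + 12 + 20 = 70
σ = (3, 2, 1, 4): 10 + (-2) + 18 + 25 = 51
σ = (3, 2, 4, 1): 10 + (-2) + 12 + 11 = 31
σ = (3, 4, 1, 2): 10 + (-5) + 18 + 20 = 43
σ = (3, 4, 2, 1): 10 + (-5) + (-6) + 11 = 10
σ = (4, 1, 2, 3): 13 + 28 + (-6) + 2 = 37
σ = (4, 1, 3, 2): 13 + 28 + 7 + 20 = 68
σ = (4, 2, 1, 3): 13 + (-2) + 18 + 2 = 31
σ = (4, 2, 3, 1): 13 + (-2) + 7 + 11 = 29
σ = (4, 3, 1, 2): 13 + 22 + 18 + 20 = 73
σ = (4, 3, 2, 1): 13 + 22 + (-6) + 11 = 40
Optimal value attained by: σ = (1, 3, 4, 2).
Answer: det⊕(C) = 82; verdict: NONSINGULAR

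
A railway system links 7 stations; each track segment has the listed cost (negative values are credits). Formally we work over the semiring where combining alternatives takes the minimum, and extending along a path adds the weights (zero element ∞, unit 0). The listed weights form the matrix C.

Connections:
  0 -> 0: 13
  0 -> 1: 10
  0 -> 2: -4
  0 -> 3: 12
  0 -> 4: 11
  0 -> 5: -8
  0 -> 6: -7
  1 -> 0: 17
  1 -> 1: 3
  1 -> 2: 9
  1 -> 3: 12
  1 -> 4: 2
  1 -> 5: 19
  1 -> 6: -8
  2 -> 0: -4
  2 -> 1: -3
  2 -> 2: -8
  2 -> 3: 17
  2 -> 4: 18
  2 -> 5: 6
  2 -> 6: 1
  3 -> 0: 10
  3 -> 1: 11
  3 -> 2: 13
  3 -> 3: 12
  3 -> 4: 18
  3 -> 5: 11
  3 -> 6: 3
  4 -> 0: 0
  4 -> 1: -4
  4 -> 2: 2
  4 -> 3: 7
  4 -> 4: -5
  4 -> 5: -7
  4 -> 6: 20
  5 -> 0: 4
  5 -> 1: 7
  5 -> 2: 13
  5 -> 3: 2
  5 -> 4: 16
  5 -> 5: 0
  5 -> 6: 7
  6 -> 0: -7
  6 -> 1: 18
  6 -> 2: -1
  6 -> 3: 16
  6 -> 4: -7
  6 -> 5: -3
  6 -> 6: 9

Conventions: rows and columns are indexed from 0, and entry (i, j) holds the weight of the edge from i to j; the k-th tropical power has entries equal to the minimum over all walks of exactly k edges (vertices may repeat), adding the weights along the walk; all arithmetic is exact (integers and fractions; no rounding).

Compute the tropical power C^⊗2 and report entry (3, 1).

C^⊗2:
  [-14, -7, -12, -6, -14, -10, -3]
  [-15, -2, -9, 8, -15, -11, -5]
  [-12, -11, -16, 8, -6, -12, -11]
  [-4, 10, 2, 13, -4, 0, 3]
  [-5, -9, -6, -5, -10, -12, -12]
  [0, 7, 0, 2, 0, -4, -3]
  [-7, -11, -11, -1, -12, -15, -14]
Key observation: the optimum is the walk 3->2->1, with weight 13 + (-3) = 10.
Optimal value attained by: walk 3->2->1.
Answer: (C^⊗2)[3][1] = 10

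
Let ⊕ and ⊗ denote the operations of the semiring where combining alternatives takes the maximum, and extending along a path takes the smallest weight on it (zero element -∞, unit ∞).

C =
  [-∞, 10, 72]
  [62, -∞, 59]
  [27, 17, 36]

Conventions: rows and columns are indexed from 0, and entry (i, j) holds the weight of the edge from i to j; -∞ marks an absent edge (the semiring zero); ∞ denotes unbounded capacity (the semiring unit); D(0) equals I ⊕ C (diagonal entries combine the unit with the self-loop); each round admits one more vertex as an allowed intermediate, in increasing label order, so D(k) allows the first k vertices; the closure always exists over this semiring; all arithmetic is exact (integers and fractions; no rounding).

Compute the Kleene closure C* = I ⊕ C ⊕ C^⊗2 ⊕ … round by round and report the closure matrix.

D(0):
  [∞, 10, 72]
  [62, ∞, 59]
  [27, 17, ∞]
D(1):
  [∞, 10, 72]
  [62, ∞, 62]
  [27, 17, ∞]
D(2):
  [∞, 10, 72]
  [62, ∞, 62]
  [27, 17, ∞]
D(3):
  [∞, 17, 72]
  [62, ∞, 62]
  [27, 17, ∞]
Answer: C* = [[∞, 17, 72], [62, ∞, 62], [27, 17, ∞]]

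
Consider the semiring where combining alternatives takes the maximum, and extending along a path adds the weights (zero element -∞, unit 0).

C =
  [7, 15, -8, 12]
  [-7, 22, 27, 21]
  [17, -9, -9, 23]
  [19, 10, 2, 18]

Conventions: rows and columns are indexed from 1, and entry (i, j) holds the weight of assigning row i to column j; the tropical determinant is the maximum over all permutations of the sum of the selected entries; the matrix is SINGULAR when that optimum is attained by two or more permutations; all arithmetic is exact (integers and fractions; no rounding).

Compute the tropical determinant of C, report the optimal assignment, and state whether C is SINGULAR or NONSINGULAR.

σ = (1, 2, 3, 4): 7 + 22 + (-9) + 18 = 38
σ = (1, 2, 4, 3): 7 + 22 + 23 + 2 = 54
σ = (1, 3, 2, 4): 7 + 27 + (-9) + 18 = 43
σ = (1, 3, 4, 2): 7 + 27 + 23 + 10 = 67
σ = (1, 4, 2, 3): 7 + 21 + (-9) + 2 = 21
σ = (1, 4, 3, 2): 7 + 21 + (-9) + 10 = 29
σ = (2, 1, 3, 4): 15 + (-7) + (-9) + 18 = 17
σ = (2, 1, 4, 3): 15 + (-7) + 23 + 2 = 33
σ = (2, 3, 1, 4): 15 + 27 + 17 + 18 = 77
σ = (2, 3, 4, 1): 15 + 27 + 23 + 19 = 84
σ = (2, 4, 1, 3): 15 + 21 + 17 + 2 = 55
σ = (2, 4, 3, 1): 15 + 21 + (-9) + 19 = 46
σ = (3, 1, 2, 4): (-8) + (-7) + (-9) + 18 = -6
σ = (3, 1, 4, 2): (-8) + (-7) + 23 + 10 = 18
σ = (3, 2, 1, 4): (-8) + 22 + 17 + 18 = 49
σ = (3, 2, 4, 1): (-8) + 22 + 23 + 19 = 56
σ = (3, 4, 1, 2): (-8) + 21 + 17 + 10 = 40
σ = (3, 4, 2, 1): (-8) + 21 + (-9) + 19 = 23
σ = (4, 1, 2, 3): 12 + (-7) + (-9) + 2 = -2
σ = (4, 1, 3, 2): 12 + (-7) + (-9) + 10 = 6
σ = (4, 2, 1, 3): 12 + 22 + 17 + 2 = 53
σ = (4, 2, 3, 1): 12 + 22 + (-9) + 19 = 44
σ = (4, 3, 1, 2): 12 + 27 + 17 + 10 = 66
σ = (4, 3, 2, 1): 12 + 27 + (-9) + 19 = 49
Optimal value attained by: σ = (2, 3, 4, 1).
Answer: det⊕(C) = 84; verdict: NONSINGULAR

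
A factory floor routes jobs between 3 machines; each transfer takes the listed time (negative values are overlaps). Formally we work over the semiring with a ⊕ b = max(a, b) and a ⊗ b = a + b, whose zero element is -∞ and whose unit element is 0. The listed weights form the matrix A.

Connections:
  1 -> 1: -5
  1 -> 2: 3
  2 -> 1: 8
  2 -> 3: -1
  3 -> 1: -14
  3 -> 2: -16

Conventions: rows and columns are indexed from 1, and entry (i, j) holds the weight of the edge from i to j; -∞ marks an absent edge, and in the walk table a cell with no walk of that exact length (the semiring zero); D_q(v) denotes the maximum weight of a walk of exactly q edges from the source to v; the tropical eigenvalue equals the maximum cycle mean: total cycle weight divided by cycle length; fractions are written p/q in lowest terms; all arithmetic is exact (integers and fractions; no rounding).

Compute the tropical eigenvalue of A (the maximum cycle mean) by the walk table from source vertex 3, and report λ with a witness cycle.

q=0: [-∞, -∞, 0]
q=1: [-14, -16, -∞]
q=2: [-8, -11, -17]
q=3: [-3, -5, -12]
Optimal cycle mean attained by: cycle 1->2->1, total 3 + 8, length 2.
Answer: λ = 11/2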